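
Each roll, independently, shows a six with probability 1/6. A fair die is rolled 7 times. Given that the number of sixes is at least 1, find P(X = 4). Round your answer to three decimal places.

X ~ Binomial(7, 0.166667). Want P(X=4 | X≥1) = P(X=4) / P(X≥1).
P(X=4) = C(7,4)·0.166667^4·0.833333^3 = 0.01563
P(X≥1) = 1 − 0.27908 = 0.72092
Ratio = 0.01563 / 0.72092 = 0.02168

0.022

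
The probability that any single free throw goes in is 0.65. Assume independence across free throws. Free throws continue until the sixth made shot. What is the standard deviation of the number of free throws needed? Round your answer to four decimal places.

2.2294

Y = total free throws until the sixth success; negative binomial with r=6, p=0.65.
SD(Y) = √[r(1−p)/p²] = √(4.970414) = 2.229443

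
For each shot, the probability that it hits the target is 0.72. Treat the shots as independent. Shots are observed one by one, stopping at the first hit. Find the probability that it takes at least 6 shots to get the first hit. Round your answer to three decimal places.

Y = number of shots to the first success; geometric, p = 0.72.
P(Y > 5) = P(first 5 all fail) = (1−p)^5 = 0.00172

0.002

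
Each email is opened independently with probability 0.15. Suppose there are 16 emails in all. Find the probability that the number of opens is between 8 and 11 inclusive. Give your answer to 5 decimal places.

0.00106

X ~ Binomial(16, 0.15); P(8 ≤ X ≤ 11) = Σ C(16,k) p^k (1−p)^(16−k) over k:
  k=8: C(16,8)·0.15^8·0.85^8 = 0.0008988
  k=9: C(16,9)·0.15^9·0.85^7 = 0.0001410
  k=10: C(16,10)·0.15^10·0.85^6 = 0.0000174
  k=11: C(16,11)·0.15^11·0.85^5 = 0.0000017
Total = 0.0010589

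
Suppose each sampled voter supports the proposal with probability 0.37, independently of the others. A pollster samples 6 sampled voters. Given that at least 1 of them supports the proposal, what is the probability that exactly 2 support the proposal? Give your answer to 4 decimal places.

X ~ Binomial(6, 0.37). Want P(X=2 | X≥1) = P(X=2) / P(X≥1).
P(X=2) = C(6,2)·0.37^2·0.63^4 = 0.323487
P(X≥1) = 1 − 0.062524 = 0.937476
Ratio = 0.323487 / 0.937476 = 0.345062

0.3451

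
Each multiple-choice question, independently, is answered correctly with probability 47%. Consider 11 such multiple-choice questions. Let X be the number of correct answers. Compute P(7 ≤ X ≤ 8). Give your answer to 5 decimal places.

0.19041

X ~ Binomial(11, 0.47); P(7 ≤ X ≤ 8) = Σ C(11,k) p^k (1−p)^(11−k) over k:
  k=7: C(11,7)·0.47^7·0.53^4 = 0.1319175
  k=8: C(11,8)·0.47^8·0.53^3 = 0.0584917
Total = 0.1904092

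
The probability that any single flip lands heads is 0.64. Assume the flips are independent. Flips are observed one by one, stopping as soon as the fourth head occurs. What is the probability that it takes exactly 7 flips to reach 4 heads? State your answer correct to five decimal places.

Y = trial on which the fourth success occurs; negative binomial, r=4, p=0.64.
P(Y=7) = C(6,3) · p^4 · (1−p)^3
= 20 · 0.16777 · 0.046656 = 0.1565516

0.15655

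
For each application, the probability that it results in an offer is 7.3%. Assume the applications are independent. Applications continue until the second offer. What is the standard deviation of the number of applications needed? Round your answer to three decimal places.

Y = total applications until the second success; negative binomial with r=2, p=0.073.
SD(Y) = √[r(1−p)/p²] = √(347.90767) = 18.65228

18.652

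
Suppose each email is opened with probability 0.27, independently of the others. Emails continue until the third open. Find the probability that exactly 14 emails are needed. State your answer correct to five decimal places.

0.04817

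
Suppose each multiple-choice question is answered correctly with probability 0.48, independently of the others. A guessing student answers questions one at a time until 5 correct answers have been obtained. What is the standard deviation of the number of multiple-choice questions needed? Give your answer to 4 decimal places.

Y = total multiple-choice questions until the fifth success; negative binomial with r=5, p=0.48.
SD(Y) = √[r(1−p)/p²] = √(11.284722) = 3.359274

3.3593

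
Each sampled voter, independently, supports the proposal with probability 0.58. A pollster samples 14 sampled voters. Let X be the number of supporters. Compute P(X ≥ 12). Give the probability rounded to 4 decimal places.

X ~ Binomial(14, 0.58); P(X ≥ 12) = Σ C(14,k) p^k (1−p)^(14−k) over k:
  k=12: C(14,12)·0.58^12·0.42^2 = 0.023264
  k=13: C(14,13)·0.58^13·0.42^1 = 0.004942
  k=14: C(14,14)·0.58^14·0.42^0 = 0.000488
Total = 0.028694

0.0287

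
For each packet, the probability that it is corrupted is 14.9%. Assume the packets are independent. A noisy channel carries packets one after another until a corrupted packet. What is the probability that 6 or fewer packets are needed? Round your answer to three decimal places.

0.620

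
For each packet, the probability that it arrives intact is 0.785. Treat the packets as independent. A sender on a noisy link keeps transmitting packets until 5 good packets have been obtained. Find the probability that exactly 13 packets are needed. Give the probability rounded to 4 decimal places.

Y = trial on which the fifth success occurs; negative binomial, r=5, p=0.785.
P(Y=13) = C(12,4) · p^5 · (1−p)^8
= 495 · 0.29809 · 4.5657e-06 = 0.000674

0.0007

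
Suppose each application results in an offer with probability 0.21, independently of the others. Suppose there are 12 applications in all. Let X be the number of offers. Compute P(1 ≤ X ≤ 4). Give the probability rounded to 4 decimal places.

0.8543

X ~ Binomial(12, 0.21); P(1 ≤ X ≤ 4) = Σ C(12,k) p^k (1−p)^(12−k) over k:
  k=1: C(12,1)·0.21^1·0.79^11 = 0.188494
  k=2: C(12,2)·0.21^2·0.79^10 = 0.275584
  k=3: C(12,3)·0.21^3·0.79^9 = 0.244188
  k=4: C(12,4)·0.21^4·0.79^8 = 0.146049
Total = 0.854315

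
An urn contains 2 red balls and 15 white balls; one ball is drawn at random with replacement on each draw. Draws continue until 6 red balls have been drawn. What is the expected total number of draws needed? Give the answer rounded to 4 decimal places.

51.0000

Y = total draws until the sixth success; negative binomial with r=6, p=0.117647.
E[Y] = r / p = 6 / 0.117647 = 51.000000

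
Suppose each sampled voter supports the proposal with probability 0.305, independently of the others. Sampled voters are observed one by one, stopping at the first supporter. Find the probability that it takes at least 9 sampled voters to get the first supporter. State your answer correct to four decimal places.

0.0544

Y = number of sampled voters to the first success; geometric, p = 0.305.
P(Y > 8) = P(first 8 all fail) = (1−p)^8 = 0.054435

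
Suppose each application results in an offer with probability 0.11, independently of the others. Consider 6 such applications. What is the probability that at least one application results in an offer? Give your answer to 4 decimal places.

P(at least one) = 1 − P(none) = 1 − (1 − 0.11)^6
= 1 − 0.496981 = 0.503019

0.5030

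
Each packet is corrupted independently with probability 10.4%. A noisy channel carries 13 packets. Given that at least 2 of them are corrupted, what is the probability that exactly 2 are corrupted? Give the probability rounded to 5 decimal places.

0.63315

X ~ Binomial(13, 0.104). Want P(X=2 | X≥2) = P(X=2) / P(X≥2).
P(X=2) = C(13,2)·0.104^2·0.896^11 = 0.2520864
P(X≥2) = 1 − 0.2398856 − 0.3619702 = 0.3981442
Ratio = 0.2520864 / 0.3981442 = 0.6331534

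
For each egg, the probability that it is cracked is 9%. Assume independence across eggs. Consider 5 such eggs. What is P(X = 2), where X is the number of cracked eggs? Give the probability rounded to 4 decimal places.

0.0610

X ~ Binomial(n=5, p=0.09).
P(X=2) = C(5,2) · p^2 · (1−p)^3
= 10 · 0.0081 · 0.75357 = 0.061039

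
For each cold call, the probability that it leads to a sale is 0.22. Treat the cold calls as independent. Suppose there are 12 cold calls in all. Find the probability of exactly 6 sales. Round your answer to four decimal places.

X ~ Binomial(n=12, p=0.22).
P(X=6) = C(12,6) · p^6 · (1−p)^6
= 924 · 0.00011338 · 0.2252 = 0.023593

0.0236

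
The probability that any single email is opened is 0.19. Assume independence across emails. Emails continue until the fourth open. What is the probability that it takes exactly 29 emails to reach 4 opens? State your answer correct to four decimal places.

0.0220

Y = trial on which the fourth success occurs; negative binomial, r=4, p=0.19.
P(Y=29) = C(28,3) · p^4 · (1−p)^25
= 3276 · 0.0013032 · 0.0051538 = 0.022003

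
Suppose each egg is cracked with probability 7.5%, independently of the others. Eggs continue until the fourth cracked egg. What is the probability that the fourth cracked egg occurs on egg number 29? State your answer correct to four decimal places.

Y = trial on which the fourth success occurs; negative binomial, r=4, p=0.075.
P(Y=29) = C(28,3) · p^4 · (1−p)^25
= 3276 · 3.1641e-05 · 0.14241 = 0.014762

0.0148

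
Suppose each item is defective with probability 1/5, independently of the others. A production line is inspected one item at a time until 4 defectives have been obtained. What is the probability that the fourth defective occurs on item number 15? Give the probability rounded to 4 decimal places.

Y = trial on which the fourth success occurs; negative binomial, r=4, p=0.20.
P(Y=15) = C(14,3) · p^4 · (1−p)^11
= 364 · 0.0016 · 0.085899 = 0.050028

0.0500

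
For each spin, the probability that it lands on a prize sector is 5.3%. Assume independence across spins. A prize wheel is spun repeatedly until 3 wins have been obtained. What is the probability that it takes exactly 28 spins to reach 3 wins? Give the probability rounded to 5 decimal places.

0.01339

Y = trial on which the third success occurs; negative binomial, r=3, p=0.053.
P(Y=28) = C(27,2) · p^3 · (1−p)^25
= 351 · 0.00014888 · 0.2563 = 0.0133932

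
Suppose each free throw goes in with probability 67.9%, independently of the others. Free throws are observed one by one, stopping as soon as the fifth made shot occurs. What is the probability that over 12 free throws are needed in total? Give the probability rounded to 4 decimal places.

0.0147

Needing more than 12 free throws ⇔ fewer than 5 successes in the first 12. With X ~ Binomial(12, 0.679), P(Y > 12) = P(X ≤ 4).
  k=0: C(12,0)·0.679^0·0.321^12 = 0.000001
  k=1: C(12,1)·0.679^1·0.321^11 = 0.000030
  k=2: C(12,2)·0.679^2·0.321^10 = 0.000353
  k=3: C(12,3)·0.679^3·0.321^9 = 0.002492
  k=4: C(12,4)·0.679^4·0.321^8 = 0.011861
P(X ≤ 4) = 0.014738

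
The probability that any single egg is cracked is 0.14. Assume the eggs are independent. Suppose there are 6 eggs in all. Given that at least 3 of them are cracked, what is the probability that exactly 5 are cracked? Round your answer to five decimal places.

0.00703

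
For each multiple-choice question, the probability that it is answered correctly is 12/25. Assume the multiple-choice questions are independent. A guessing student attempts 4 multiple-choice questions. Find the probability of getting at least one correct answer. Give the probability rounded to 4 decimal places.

P(at least one) = 1 − P(none) = 1 − (1 − 0.48)^4
= 1 − 0.073116 = 0.926884

0.9269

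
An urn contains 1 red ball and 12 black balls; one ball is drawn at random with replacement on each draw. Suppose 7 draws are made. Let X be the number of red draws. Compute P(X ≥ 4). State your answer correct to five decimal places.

X ~ Binomial(7, 0.076923); P(X ≥ 4) = Σ C(7,k) p^k (1−p)^(7−k) over k:
  k=4: C(7,4)·0.076923^4·0.923077^3 = 0.0009638
  k=5: C(7,5)·0.076923^5·0.923077^2 = 0.0000482
  k=6: C(7,6)·0.076923^6·0.923077^1 = 0.0000013
  k=7: C(7,7)·0.076923^7·0.923077^0 = 0.0000000
Total = 0.0010134

0.00101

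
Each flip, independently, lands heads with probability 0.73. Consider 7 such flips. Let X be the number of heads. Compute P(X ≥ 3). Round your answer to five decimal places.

0.98186

X ~ Binomial(7, 0.73); P(X ≥ 3) = Σ C(7,k) p^k (1−p)^(7−k) over k:
  k=3: C(7,3)·0.73^3·0.27^4 = 0.0723589
  k=4: C(7,4)·0.73^4·0.27^3 = 0.1956369
  k=5: C(7,5)·0.73^5·0.27^2 = 0.3173665
  k=6: C(7,6)·0.73^6·0.27^1 = 0.2860217
  k=7: C(7,7)·0.73^7·0.27^0 = 0.1104740
Total = 0.9818580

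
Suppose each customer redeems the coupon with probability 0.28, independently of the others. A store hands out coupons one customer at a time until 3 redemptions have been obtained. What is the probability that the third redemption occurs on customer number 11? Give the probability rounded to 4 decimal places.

Y = trial on which the third success occurs; negative binomial, r=3, p=0.28.
P(Y=11) = C(10,2) · p^3 · (1−p)^8
= 45 · 0.021952 · 0.07222 = 0.071342

0.0713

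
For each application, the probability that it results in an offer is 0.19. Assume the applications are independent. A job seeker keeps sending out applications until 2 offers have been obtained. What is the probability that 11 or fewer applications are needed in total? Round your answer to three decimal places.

Finishing within 11 applications ⇔ at least 2 successes in the first 11. With X ~ Binomial(11, 0.19), P(Y ≤ 11) = 1 − P(X ≤ 1).
  k=0: C(11,0)·0.19^0·0.81^11 = 0.09848
  k=1: C(11,1)·0.19^1·0.81^10 = 0.25410
1 − 0.35257 = 0.64743

0.647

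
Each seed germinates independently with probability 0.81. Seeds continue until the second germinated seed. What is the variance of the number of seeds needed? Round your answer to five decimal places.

Y = total seeds until the second success; negative binomial with r=2, p=0.81.
Var(Y) = r(1−p)/p² = 2·0.19 / 0.81² = 0.5791800

0.57918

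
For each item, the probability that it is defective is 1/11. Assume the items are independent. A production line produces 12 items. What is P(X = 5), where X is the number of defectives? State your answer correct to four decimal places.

X ~ Binomial(n=12, p=0.090909).
P(X=5) = C(12,5) · p^5 · (1−p)^7
= 792 · 6.2092e-06 · 0.51316 = 0.002524

0.0025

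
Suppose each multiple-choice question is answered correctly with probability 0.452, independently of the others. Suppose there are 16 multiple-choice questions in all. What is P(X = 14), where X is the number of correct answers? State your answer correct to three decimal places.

X ~ Binomial(n=16, p=0.452).
P(X=14) = C(16,14) · p^14 · (1−p)^2
= 120 · 1.4857e-05 · 0.3003 = 0.00054

0.001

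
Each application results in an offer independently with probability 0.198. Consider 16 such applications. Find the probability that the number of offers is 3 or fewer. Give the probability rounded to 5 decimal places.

X ~ Binomial(16, 0.198); P(X ≤ 3) = Σ C(16,k) p^k (1−p)^(16−k) over k:
  k=0: C(16,0)·0.198^0·0.802^16 = 0.0292948
  k=1: C(16,1)·0.198^1·0.802^15 = 0.1157179
  k=2: C(16,2)·0.198^2·0.802^14 = 0.2142658
  k=3: C(16,3)·0.198^3·0.802^13 = 0.2468598
Total = 0.6061383

0.60614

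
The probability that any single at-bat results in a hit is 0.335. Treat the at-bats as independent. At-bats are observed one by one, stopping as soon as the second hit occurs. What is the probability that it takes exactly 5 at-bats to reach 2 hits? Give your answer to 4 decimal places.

0.1320

Y = trial on which the second success occurs; negative binomial, r=2, p=0.335.
P(Y=5) = C(4,1) · p^2 · (1−p)^3
= 4 · 0.11223 · 0.29408 = 0.132012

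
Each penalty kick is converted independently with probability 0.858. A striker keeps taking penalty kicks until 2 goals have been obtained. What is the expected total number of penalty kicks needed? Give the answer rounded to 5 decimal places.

2.33100

Y = total penalty kicks until the second success; negative binomial with r=2, p=0.858.
E[Y] = r / p = 2 / 0.858 = 2.3310023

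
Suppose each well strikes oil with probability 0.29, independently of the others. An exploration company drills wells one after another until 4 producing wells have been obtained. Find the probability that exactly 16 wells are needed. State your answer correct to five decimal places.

Y = trial on which the fourth success occurs; negative binomial, r=4, p=0.29.
P(Y=16) = C(15,3) · p^4 · (1−p)^12
= 455 · 0.0070728 · 0.01641 = 0.0528085

0.05281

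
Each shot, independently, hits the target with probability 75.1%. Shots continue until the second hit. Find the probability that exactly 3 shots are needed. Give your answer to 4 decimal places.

Y = trial on which the second success occurs; negative binomial, r=2, p=0.751.
P(Y=3) = C(2,1) · p^2 · (1−p)^1
= 2 · 0.564 · 0.249 = 0.280872

0.2809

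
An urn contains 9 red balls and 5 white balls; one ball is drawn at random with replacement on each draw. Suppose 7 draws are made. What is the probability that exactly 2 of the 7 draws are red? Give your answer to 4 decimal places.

X ~ Binomial(n=7, p=0.642857).
P(X=2) = C(7,2) · p^2 · (1−p)^5
= 21 · 0.41327 · 0.0058105 = 0.050426

0.0504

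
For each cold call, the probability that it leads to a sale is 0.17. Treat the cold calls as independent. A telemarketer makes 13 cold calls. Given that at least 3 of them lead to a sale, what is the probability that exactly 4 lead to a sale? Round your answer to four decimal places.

0.2902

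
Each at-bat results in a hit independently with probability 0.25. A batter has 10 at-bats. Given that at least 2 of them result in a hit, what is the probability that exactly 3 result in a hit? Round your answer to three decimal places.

0.331

X ~ Binomial(10, 0.25). Want P(X=3 | X≥2) = P(X=3) / P(X≥2).
P(X=3) = C(10,3)·0.25^3·0.75^7 = 0.25028
P(X≥2) = 1 − 0.05631 − 0.18771 = 0.75597
Ratio = 0.25028 / 0.75597 = 0.33107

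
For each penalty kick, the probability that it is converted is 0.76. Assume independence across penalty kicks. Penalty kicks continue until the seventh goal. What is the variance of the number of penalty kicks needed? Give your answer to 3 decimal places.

2.909

Y = total penalty kicks until the seventh success; negative binomial with r=7, p=0.76.
Var(Y) = r(1−p)/p² = 7·0.24 / 0.76² = 2.90859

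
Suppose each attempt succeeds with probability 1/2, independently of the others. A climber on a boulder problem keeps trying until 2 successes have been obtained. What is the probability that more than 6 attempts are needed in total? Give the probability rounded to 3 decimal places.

0.109

Needing more than 6 attempts ⇔ fewer than 2 successes in the first 6. With X ~ Binomial(6, 0.50), P(Y > 6) = P(X ≤ 1).
  k=0: C(6,0)·0.50^0·0.50^6 = 0.01562
  k=1: C(6,1)·0.50^1·0.50^5 = 0.09375
P(X ≤ 1) = 0.10938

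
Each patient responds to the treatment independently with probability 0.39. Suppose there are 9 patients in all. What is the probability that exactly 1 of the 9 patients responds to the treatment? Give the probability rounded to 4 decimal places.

X ~ Binomial(n=9, p=0.39).
P(X=1) = C(9,1) · p^1 · (1−p)^8
= 9 · 0.39 · 0.019171 = 0.067289

0.0673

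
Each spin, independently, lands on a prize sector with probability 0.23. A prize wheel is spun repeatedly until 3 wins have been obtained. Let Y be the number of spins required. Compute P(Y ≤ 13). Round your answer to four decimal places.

Finishing within 13 spins ⇔ at least 3 successes in the first 13. With X ~ Binomial(13, 0.23), P(Y ≤ 13) = 1 − P(X ≤ 2).
  k=0: C(13,0)·0.23^0·0.77^13 = 0.033449
  k=1: C(13,1)·0.23^1·0.77^12 = 0.129885
  k=2: C(13,2)·0.23^2·0.77^11 = 0.232781
1 − 0.396115 = 0.603885

0.6039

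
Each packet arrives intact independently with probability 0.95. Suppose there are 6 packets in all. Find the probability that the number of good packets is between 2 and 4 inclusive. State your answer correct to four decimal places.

0.0328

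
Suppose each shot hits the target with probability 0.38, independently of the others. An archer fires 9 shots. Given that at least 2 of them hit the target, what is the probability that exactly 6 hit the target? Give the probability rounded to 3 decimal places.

0.066

X ~ Binomial(9, 0.38). Want P(X=6 | X≥2) = P(X=6) / P(X≥2).
P(X=6) = C(9,6)·0.38^6·0.62^3 = 0.06028
P(X≥2) = 1 − 0.01354 − 0.07467 = 0.91179
Ratio = 0.06028 / 0.91179 = 0.06611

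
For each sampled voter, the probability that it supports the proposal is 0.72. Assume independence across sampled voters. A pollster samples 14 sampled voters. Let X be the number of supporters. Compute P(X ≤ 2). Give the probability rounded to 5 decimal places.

X ~ Binomial(14, 0.72); P(X ≤ 2) = Σ C(14,k) p^k (1−p)^(14−k) over k:
  k=0: C(14,0)·0.72^0·0.28^14 = 0.0000000
  k=1: C(14,1)·0.72^1·0.28^13 = 0.0000007
  k=2: C(14,2)·0.72^2·0.28^12 = 0.0000110
Total = 0.0000116

0.00001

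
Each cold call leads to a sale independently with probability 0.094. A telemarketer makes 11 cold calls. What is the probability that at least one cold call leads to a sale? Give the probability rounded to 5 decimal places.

0.66239

P(at least one) = 1 − P(none) = 1 − (1 − 0.094)^11
= 1 − 0.3376060 = 0.6623940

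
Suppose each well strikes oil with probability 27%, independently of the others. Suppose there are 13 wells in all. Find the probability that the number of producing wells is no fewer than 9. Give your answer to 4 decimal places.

0.0018

X ~ Binomial(13, 0.27); P(X ≥ 9) = Σ C(13,k) p^k (1−p)^(13−k) over k:
  k=9: C(13,9)·0.27^9·0.73^4 = 0.001548
  k=10: C(13,10)·0.27^10·0.73^3 = 0.000229
  k=11: C(13,11)·0.27^11·0.73^2 = 0.000023
  k=12: C(13,12)·0.27^12·0.73^1 = 0.000001
  k=13: C(13,13)·0.27^13·0.73^0 = 0.000000
Total = 0.001802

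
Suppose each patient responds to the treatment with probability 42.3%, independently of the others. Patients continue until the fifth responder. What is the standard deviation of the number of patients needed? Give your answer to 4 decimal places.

Y = total patients until the fifth success; negative binomial with r=5, p=0.423.
SD(Y) = √[r(1−p)/p²] = √(16.123714) = 4.015434

4.0154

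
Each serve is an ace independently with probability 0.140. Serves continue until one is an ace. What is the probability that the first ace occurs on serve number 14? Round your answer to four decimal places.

Geometric (trials to first success), p = 0.14.
P(Y = 14) = (1−p)^13 · p = 0.14076 · 0.14 = 0.019706

0.0197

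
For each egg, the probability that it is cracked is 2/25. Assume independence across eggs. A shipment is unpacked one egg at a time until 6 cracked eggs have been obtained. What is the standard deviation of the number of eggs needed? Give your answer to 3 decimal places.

29.368

Y = total eggs until the sixth success; negative binomial with r=6, p=0.08.
SD(Y) = √[r(1−p)/p²] = √(862.50000) = 29.36835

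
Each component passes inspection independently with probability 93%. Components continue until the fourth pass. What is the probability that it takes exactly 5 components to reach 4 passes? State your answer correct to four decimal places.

Y = trial on which the fourth success occurs; negative binomial, r=4, p=0.93.
P(Y=5) = C(4,3) · p^4 · (1−p)^1
= 4 · 0.74805 · 0.07 = 0.209455

0.2095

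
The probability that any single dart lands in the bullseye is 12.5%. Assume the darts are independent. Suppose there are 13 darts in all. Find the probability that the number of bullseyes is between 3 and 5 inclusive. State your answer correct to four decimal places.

X ~ Binomial(13, 0.125); P(3 ≤ X ≤ 5) = Σ C(13,k) p^k (1−p)^(13−k) over k:
  k=3: C(13,3)·0.125^3·0.875^10 = 0.146952
  k=4: C(13,4)·0.125^4·0.875^9 = 0.052483
  k=5: C(13,5)·0.125^5·0.875^8 = 0.013496
Total = 0.212931

0.2129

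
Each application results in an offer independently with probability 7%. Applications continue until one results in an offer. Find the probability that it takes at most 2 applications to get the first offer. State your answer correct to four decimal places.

Y = number of applications to the first success; geometric, p = 0.07.
P(Y ≤ 2) = 1 − (1−p)^2 = 1 − 0.864900 = 0.135100

0.1351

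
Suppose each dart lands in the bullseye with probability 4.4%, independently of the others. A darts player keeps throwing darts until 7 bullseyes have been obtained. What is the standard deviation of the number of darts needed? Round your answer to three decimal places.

58.793

Y = total darts until the seventh success; negative binomial with r=7, p=0.044.
SD(Y) = √[r(1−p)/p²] = √(3456.61157) = 58.79296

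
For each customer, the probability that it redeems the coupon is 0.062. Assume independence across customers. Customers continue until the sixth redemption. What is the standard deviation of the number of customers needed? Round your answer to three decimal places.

Y = total customers until the sixth success; negative binomial with r=6, p=0.062.
SD(Y) = √[r(1−p)/p²] = √(1464.09990) = 38.26356

38.264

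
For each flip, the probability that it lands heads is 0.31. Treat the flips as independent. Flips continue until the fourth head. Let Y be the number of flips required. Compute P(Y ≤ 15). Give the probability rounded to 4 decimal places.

0.7314

Finishing within 15 flips ⇔ at least 4 successes in the first 15. With X ~ Binomial(15, 0.31), P(Y ≤ 15) = 1 − P(X ≤ 3).
  k=0: C(15,0)·0.31^0·0.69^15 = 0.003826
  k=1: C(15,1)·0.31^1·0.69^14 = 0.025783
  k=2: C(15,2)·0.31^2·0.69^13 = 0.081087
  k=3: C(15,3)·0.31^3·0.69^12 = 0.157865
1 − 0.268561 = 0.731439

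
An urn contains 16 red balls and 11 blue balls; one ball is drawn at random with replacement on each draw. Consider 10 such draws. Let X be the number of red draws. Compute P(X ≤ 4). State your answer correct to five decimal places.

X ~ Binomial(10, 0.592593); P(X ≤ 4) = Σ C(10,k) p^k (1−p)^(10−k) over k:
  k=0: C(10,0)·0.592593^0·0.407407^10 = 0.0001260
  k=1: C(10,1)·0.592593^1·0.407407^9 = 0.0018324
  k=2: C(10,2)·0.592593^2·0.407407^8 = 0.0119938
  k=3: C(10,3)·0.592593^3·0.407407^7 = 0.0465214
  k=4: C(10,4)·0.592593^4·0.407407^6 = 0.1184180
Total = 0.1788915

0.17889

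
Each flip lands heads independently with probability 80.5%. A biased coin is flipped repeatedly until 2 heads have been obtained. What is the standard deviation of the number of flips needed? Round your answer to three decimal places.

0.776

Y = total flips until the second success; negative binomial with r=2, p=0.805.
SD(Y) = √[r(1−p)/p²] = √(0.60183) = 0.77578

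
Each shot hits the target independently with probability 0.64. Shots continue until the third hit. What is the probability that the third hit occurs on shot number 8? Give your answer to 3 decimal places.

0.033

Y = trial on which the third success occurs; negative binomial, r=3, p=0.64.
P(Y=8) = C(7,2) · p^3 · (1−p)^5
= 21 · 0.26214 · 0.0060466 = 0.03329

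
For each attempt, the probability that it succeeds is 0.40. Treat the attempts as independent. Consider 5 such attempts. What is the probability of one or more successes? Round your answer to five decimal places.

P(at least one) = 1 − P(none) = 1 − (1 − 0.40)^5
= 1 − 0.0777600 = 0.9222400

0.92224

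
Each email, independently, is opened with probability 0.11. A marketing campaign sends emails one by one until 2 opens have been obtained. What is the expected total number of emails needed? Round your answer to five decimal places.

18.18182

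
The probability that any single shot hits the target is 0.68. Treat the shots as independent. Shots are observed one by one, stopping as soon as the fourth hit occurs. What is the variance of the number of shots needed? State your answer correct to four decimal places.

2.7682

Y = total shots until the fourth success; negative binomial with r=4, p=0.68.
Var(Y) = r(1−p)/p² = 4·0.32 / 0.68² = 2.768166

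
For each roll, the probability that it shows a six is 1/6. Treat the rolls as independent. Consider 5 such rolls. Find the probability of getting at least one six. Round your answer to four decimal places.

0.5981

P(at least one) = 1 − P(none) = 1 − (1 − 0.166667)^5
= 1 − 0.401878 = 0.598122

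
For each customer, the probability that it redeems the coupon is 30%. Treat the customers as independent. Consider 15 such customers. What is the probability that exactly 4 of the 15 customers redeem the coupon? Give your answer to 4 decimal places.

0.2186

X ~ Binomial(n=15, p=0.30).
P(X=4) = C(15,4) · p^4 · (1−p)^11
= 1365 · 0.0081 · 0.019773 = 0.218623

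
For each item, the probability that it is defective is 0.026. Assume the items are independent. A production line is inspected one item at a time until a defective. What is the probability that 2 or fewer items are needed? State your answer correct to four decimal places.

0.0513

Y = number of items to the first success; geometric, p = 0.026.
P(Y ≤ 2) = 1 − (1−p)^2 = 1 − 0.948676 = 0.051324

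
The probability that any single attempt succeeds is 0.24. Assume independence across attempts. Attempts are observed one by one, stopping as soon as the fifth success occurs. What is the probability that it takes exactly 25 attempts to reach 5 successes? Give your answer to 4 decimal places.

Y = trial on which the fifth success occurs; negative binomial, r=5, p=0.24.
P(Y=25) = C(24,4) · p^5 · (1−p)^20
= 10626 · 0.00079626 · 0.0041331 = 0.034970

0.0350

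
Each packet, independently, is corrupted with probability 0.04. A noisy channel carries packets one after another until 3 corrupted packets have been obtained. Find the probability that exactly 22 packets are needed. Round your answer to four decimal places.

0.0062

Y = trial on which the third success occurs; negative binomial, r=3, p=0.04.
P(Y=22) = C(21,2) · p^3 · (1−p)^19
= 210 · 6.4e-05 · 0.46042 = 0.006188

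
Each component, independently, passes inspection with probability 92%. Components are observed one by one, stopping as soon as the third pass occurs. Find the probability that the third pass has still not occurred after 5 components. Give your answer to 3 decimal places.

0.005

Needing more than 5 components ⇔ fewer than 3 successes in the first 5. With X ~ Binomial(5, 0.92), P(Y > 5) = P(X ≤ 2).
  k=0: C(5,0)·0.92^0·0.08^5 = 0.00000
  k=1: C(5,1)·0.92^1·0.08^4 = 0.00019
  k=2: C(5,2)·0.92^2·0.08^3 = 0.00433
P(X ≤ 2) = 0.00453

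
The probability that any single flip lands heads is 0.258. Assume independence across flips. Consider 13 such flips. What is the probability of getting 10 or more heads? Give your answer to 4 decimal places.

X ~ Binomial(13, 0.258); P(X ≥ 10) = Σ C(13,k) p^k (1−p)^(13−k) over k:
  k=10: C(13,10)·0.258^10·0.742^3 = 0.000153
  k=11: C(13,11)·0.258^11·0.742^2 = 0.000014
  k=12: C(13,12)·0.258^12·0.742^1 = 0.000001
  k=13: C(13,13)·0.258^13·0.742^0 = 0.000000
Total = 0.000168

0.0002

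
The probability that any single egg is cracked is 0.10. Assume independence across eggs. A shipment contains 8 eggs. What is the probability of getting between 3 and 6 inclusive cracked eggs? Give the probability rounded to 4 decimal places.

0.0381

X ~ Binomial(8, 0.10); P(3 ≤ X ≤ 6) = Σ C(8,k) p^k (1−p)^(8−k) over k:
  k=3: C(8,3)·0.10^3·0.90^5 = 0.033067
  k=4: C(8,4)·0.10^4·0.90^4 = 0.004593
  k=5: C(8,5)·0.10^5·0.90^3 = 0.000408
  k=6: C(8,6)·0.10^6·0.90^2 = 0.000023
Total = 0.038091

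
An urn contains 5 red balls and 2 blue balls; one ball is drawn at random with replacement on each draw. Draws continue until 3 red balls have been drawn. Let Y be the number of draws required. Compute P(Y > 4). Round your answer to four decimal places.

0.3232

Needing more than 4 draws ⇔ fewer than 3 successes in the first 4. With X ~ Binomial(4, 0.714286), P(Y > 4) = P(X ≤ 2).
  k=0: C(4,0)·0.714286^0·0.285714^4 = 0.006664
  k=1: C(4,1)·0.714286^1·0.285714^3 = 0.066639
  k=2: C(4,2)·0.714286^2·0.285714^2 = 0.249896
P(X ≤ 2) = 0.323199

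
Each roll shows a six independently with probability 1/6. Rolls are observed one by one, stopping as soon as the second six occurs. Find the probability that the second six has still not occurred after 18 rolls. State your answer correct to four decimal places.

0.1728

Needing more than 18 rolls ⇔ fewer than 2 successes in the first 18. With X ~ Binomial(18, 0.166667), P(Y > 18) = P(X ≤ 1).
  k=0: C(18,0)·0.166667^0·0.833333^18 = 0.037561
  k=1: C(18,1)·0.166667^1·0.833333^17 = 0.135220
P(X ≤ 1) = 0.172781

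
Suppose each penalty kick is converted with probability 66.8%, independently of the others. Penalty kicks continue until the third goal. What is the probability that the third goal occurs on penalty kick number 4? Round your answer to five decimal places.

0.29689

Y = trial on which the third success occurs; negative binomial, r=3, p=0.668.
P(Y=4) = C(3,2) · p^3 · (1−p)^1
= 3 · 0.29808 · 0.332 = 0.2968853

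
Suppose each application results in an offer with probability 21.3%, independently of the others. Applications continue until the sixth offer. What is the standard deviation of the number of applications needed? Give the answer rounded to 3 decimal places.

10.202

Y = total applications until the sixth success; negative binomial with r=6, p=0.213.
SD(Y) = √[r(1−p)/p²] = √(104.07988) = 10.20195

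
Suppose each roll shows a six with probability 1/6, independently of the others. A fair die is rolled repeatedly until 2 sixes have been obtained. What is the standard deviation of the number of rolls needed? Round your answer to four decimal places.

7.7460

Y = total rolls until the second success; negative binomial with r=2, p=0.166667.
SD(Y) = √[r(1−p)/p²] = √(60.000000) = 7.745967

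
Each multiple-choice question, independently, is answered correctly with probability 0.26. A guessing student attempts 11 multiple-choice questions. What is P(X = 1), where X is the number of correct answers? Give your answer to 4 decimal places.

0.1408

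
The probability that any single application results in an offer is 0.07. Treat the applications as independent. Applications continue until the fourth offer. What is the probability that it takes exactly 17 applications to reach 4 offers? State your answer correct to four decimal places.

0.0052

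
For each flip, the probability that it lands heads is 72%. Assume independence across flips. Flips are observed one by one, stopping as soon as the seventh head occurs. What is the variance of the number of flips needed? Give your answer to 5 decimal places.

Y = total flips until the seventh success; negative binomial with r=7, p=0.72.
Var(Y) = r(1−p)/p² = 7·0.28 / 0.72² = 3.7808642

3.78086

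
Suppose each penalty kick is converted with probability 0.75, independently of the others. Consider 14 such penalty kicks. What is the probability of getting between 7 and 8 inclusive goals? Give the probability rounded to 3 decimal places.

0.101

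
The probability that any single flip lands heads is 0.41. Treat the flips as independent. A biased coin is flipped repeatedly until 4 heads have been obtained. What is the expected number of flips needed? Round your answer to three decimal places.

9.756

Y = total flips until the fourth success; negative binomial with r=4, p=0.41.
E[Y] = r / p = 4 / 0.41 = 9.75610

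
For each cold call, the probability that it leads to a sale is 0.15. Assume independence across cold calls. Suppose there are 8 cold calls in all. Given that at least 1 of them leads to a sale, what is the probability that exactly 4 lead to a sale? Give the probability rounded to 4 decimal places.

0.0254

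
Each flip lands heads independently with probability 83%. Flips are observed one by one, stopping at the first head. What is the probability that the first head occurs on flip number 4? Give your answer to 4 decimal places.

Geometric (trials to first success), p = 0.83.
P(Y = 4) = (1−p)^3 · p = 0.004913 · 0.83 = 0.004078

0.0041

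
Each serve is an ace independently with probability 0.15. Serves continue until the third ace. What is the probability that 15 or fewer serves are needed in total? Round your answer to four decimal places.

0.3958

Finishing within 15 serves ⇔ at least 3 successes in the first 15. With X ~ Binomial(15, 0.15), P(Y ≤ 15) = 1 − P(X ≤ 2).
  k=0: C(15,0)·0.15^0·0.85^15 = 0.087354
  k=1: C(15,1)·0.15^1·0.85^14 = 0.231232
  k=2: C(15,2)·0.15^2·0.85^13 = 0.285639
1 − 0.604225 = 0.395775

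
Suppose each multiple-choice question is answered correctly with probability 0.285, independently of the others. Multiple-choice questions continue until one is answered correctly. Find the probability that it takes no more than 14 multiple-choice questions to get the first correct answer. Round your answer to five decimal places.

Y = number of multiple-choice questions to the first success; geometric, p = 0.285.
P(Y ≤ 14) = 1 − (1−p)^14 = 1 − 0.0091261 = 0.9908739

0.99087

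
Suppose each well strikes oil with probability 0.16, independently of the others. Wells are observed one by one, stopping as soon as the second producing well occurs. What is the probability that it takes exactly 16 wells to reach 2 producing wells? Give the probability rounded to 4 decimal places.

0.0334

Y = trial on which the second success occurs; negative binomial, r=2, p=0.16.
P(Y=16) = C(15,1) · p^2 · (1−p)^14
= 15 · 0.0256 · 0.087078 = 0.033438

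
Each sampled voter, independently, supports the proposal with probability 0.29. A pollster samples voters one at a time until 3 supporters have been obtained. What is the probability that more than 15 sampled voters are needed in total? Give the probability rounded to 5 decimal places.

0.14474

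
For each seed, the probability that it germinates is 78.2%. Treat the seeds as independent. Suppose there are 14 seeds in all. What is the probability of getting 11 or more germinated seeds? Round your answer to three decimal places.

0.635

X ~ Binomial(14, 0.782); P(X ≥ 11) = Σ C(14,k) p^k (1−p)^(14−k) over k:
  k=11: C(14,11)·0.782^11·0.218^3 = 0.25220
  k=12: C(14,12)·0.782^12·0.218^2 = 0.22617
  k=13: C(14,13)·0.782^13·0.218^1 = 0.12482
  k=14: C(14,14)·0.782^14·0.218^0 = 0.03198
Total = 0.63517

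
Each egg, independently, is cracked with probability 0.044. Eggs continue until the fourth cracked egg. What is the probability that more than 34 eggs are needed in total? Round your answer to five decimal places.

0.93912

Needing more than 34 eggs ⇔ fewer than 4 successes in the first 34. With X ~ Binomial(34, 0.044), P(Y > 34) = P(X ≤ 3).
  k=0: C(34,0)·0.044^0·0.956^34 = 0.2165551
  k=1: C(34,1)·0.044^1·0.956^33 = 0.3388770
  k=2: C(34,2)·0.044^2·0.956^32 = 0.2573480
  k=3: C(34,3)·0.044^3·0.956^31 = 0.1263410
P(X ≤ 3) = 0.9391210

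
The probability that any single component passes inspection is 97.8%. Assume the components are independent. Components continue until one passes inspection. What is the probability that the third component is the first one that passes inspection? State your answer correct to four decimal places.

Geometric (trials to first success), p = 0.978.
P(Y = 3) = (1−p)^2 · p = 0.000484 · 0.978 = 0.000473

0.0005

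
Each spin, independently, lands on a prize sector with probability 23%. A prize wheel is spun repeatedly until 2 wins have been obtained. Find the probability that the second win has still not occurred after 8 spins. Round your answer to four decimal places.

Needing more than 8 spins ⇔ fewer than 2 successes in the first 8. With X ~ Binomial(8, 0.23), P(Y > 8) = P(X ≤ 1).
  k=0: C(8,0)·0.23^0·0.77^8 = 0.123574
  k=1: C(8,1)·0.23^1·0.77^7 = 0.295293
P(X ≤ 1) = 0.418866

0.4189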